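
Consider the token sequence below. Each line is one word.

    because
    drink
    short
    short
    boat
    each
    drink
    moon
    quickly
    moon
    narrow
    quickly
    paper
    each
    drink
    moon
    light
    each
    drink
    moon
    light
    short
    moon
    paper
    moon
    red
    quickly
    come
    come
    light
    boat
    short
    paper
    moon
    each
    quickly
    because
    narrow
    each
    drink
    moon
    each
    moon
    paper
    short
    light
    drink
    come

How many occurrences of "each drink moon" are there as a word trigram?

Scanning the 46 overlapping trigram windows for "each drink moon":
  position 6–8: each drink moon
  position 14–16: each drink moon
  position 18–20: each drink moon
  position 39–41: each drink moon

4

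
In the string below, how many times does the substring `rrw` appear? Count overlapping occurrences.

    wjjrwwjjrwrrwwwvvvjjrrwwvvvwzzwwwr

Sliding a length-3 window over the 34 characters (32 positions):
  position 11–13: rrw
  position 21–23: rrw

2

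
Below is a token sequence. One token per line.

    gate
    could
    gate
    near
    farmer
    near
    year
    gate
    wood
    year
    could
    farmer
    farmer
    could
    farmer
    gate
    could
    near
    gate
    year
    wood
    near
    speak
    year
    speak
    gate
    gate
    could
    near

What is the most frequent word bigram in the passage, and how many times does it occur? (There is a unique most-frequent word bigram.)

"gate could", 3 times

Bigram frequencies (highest first):
  gate could: 3
  could farmer: 2
  could near: 2
  could gate: 1
  gate near: 1
  near farmer: 1
  … (18 more, each ≤ 1)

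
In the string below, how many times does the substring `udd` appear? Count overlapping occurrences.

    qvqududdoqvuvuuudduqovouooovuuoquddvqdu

3

Sliding a length-3 window over the 39 characters (37 positions):
  position 6–8: udd
  position 16–18: udd
  position 33–35: udd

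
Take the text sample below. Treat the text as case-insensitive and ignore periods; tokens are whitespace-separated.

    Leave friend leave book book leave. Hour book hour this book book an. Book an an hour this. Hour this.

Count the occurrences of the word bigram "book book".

2

Scanning the 19 overlapping bigram windows for "book book":
  position 4–5: book book
  position 11–12: book book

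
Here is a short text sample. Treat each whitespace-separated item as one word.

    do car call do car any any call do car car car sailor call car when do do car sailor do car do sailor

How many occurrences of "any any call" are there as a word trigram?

1

Scanning the 22 overlapping trigram windows for "any any call":
  position 6–8: any any call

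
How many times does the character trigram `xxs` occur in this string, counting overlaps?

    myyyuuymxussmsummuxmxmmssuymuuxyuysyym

0

Sliding a length-3 window over the 38 characters (36 positions):
  (no match at any position)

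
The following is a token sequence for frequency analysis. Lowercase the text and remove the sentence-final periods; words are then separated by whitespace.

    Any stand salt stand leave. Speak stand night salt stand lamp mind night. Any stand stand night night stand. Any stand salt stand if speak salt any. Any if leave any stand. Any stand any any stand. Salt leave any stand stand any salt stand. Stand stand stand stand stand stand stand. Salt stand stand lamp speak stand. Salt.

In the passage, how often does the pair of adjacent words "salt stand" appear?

Scanning the 58 overlapping bigram windows for "salt stand":
  position 3–4: salt stand
  position 9–10: salt stand
  position 22–23: salt stand
  position 44–45: salt stand
  position 53–54: salt stand

5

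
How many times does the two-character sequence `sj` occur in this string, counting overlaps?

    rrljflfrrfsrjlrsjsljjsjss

Sliding a length-2 window over the 25 characters (24 positions):
  position 16–17: sj
  position 22–23: sj

2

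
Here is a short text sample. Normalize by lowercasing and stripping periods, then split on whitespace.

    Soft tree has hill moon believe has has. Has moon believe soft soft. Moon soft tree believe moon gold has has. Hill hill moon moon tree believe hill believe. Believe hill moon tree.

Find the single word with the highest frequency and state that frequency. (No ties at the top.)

Unigram frequencies (highest first):
  moon: 7
  has: 6
  believe: 6
  hill: 5
  soft: 4
  tree: 4
  … (1 more, each ≤ 1)

"moon", 7 times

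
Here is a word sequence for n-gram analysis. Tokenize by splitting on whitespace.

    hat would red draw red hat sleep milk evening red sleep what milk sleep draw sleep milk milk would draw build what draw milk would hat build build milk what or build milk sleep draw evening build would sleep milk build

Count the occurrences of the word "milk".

Scanning the 41 tokens for "milk":
  position 8: milk
  position 13: milk
  position 17: milk
  position 18: milk
  position 24: milk
  position 29: milk
  position 33: milk
  position 40: milk

8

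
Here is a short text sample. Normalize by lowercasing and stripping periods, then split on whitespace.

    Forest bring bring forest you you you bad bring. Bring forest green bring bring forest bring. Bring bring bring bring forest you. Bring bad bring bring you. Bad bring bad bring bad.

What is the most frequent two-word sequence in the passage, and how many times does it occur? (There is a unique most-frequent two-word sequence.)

Bigram frequencies (highest first):
  bring bring: 8
  bring forest: 4
  bad bring: 4
  bring bad: 3
  forest bring: 2
  forest you: 2
  … (6 more, each ≤ 2)

"bring bring", 8 times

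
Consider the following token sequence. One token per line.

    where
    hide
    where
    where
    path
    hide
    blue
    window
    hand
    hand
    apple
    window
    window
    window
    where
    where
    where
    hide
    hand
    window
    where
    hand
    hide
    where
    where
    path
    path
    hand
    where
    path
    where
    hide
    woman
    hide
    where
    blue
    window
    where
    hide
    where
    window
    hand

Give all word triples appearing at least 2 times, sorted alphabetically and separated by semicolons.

Trigram counts meeting the condition (at least 2 times):
  hide where where: 2
  where hide where: 2
  where where path: 2

hide where where; where hide where; where where path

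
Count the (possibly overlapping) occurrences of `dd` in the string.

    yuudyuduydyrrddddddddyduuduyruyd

Sliding a length-2 window over the 32 characters (31 positions):
  position 14–15: dd
  position 15–16: dd
  position 16–17: dd
  position 17–18: dd
  position 18–19: dd
  position 19–20: dd
  position 20–21: dd

7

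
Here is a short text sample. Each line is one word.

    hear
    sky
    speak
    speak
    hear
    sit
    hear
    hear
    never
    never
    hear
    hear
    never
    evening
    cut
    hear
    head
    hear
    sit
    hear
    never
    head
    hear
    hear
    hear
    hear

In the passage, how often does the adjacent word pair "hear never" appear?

Scanning the 25 overlapping bigram windows for "hear never":
  position 8–9: hear never
  position 12–13: hear never
  position 20–21: hear never

3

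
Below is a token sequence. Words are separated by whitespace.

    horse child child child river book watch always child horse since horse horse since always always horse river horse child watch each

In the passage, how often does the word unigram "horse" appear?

Scanning the 22 tokens for "horse":
  position 1: horse
  position 10: horse
  position 12: horse
  position 13: horse
  position 17: horse
  position 19: horse

6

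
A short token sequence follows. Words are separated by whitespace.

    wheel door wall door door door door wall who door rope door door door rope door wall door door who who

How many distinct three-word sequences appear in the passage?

21 tokens → 19 trigram windows in total.
Repeated trigrams (each contributes count−1 duplicates):
  door door door: 3
  door rope door: 2
  door wall door: 2
  wall door door: 2
5 duplicate windows → 19 − 5 = 14 distinct.

14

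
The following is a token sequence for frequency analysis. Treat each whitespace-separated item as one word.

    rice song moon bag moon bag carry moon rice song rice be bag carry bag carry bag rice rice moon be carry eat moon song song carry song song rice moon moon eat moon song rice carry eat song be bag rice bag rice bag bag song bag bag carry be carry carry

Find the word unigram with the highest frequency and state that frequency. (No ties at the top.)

Unigram frequencies (highest first):
  bag: 11
  rice: 9
  song: 9
  carry: 9
  moon: 8
  be: 4
  … (1 more, each ≤ 3)

"bag", 11 times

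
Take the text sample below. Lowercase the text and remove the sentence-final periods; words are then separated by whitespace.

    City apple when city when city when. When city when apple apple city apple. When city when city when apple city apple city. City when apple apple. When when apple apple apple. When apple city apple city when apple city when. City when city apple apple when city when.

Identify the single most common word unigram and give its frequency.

"when", 17 times

Unigram frequencies (highest first):
  when: 17
  city: 16
  apple: 16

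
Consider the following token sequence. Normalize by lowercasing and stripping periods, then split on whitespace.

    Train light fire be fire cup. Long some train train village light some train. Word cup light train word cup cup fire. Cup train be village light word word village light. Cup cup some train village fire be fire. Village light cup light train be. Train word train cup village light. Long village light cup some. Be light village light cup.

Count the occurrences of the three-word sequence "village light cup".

4

Scanning the 59 overlapping trigram windows for "village light cup":
  position 30–32: village light cup
  position 40–42: village light cup
  position 53–55: village light cup
  position 59–61: village light cup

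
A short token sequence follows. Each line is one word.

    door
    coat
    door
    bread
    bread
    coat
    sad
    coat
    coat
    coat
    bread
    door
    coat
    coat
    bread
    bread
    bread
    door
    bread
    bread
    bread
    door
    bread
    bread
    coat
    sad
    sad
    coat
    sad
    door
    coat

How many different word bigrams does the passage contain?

12

31 tokens → 30 bigram windows in total.
Repeated bigrams (each contributes count−1 duplicates):
  bread bread: 6
  bread door: 3
  coat coat: 3
  coat sad: 3
  door bread: 3
  door coat: 3
  bread coat: 2
  coat bread: 2
  … (1 more repeated)
18 duplicate windows → 30 − 18 = 12 distinct.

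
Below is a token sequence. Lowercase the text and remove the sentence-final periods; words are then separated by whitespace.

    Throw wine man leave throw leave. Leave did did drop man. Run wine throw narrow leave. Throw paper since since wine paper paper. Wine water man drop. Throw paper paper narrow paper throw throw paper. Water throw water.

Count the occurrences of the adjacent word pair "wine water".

Scanning the 37 overlapping bigram windows for "wine water":
  position 24–25: wine water

1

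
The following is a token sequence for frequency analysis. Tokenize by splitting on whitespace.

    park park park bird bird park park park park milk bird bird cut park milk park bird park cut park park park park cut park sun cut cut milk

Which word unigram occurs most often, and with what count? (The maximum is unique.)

Unigram frequencies (highest first):
  park: 15
  bird: 5
  cut: 5
  milk: 3
  sun: 1

"park", 15 times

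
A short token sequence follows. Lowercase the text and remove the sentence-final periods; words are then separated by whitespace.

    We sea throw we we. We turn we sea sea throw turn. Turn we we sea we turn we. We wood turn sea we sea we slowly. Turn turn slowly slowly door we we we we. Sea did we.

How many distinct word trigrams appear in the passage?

39 tokens → 37 trigram windows in total.
Repeated trigrams (each contributes count−1 duplicates):
  we we we: 3
  turn we we: 2
  we sea we: 2
  we turn we: 2
  we we sea: 2
6 duplicate windows → 37 − 6 = 31 distinct.

31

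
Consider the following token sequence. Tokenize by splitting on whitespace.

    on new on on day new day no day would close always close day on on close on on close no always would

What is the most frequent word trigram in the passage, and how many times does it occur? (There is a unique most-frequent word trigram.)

"on on close", 2 times

Trigram frequencies (highest first):
  on on close: 2
  on new on: 1
  new on on: 1
  on on day: 1
  on day new: 1
  day new day: 1
  … (14 more, each ≤ 1)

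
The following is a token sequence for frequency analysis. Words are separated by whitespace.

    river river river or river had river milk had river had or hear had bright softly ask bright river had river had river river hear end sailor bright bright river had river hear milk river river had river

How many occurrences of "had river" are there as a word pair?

Scanning the 37 overlapping bigram windows for "had river":
  position 6–7: had river
  position 9–10: had river
  position 20–21: had river
  position 22–23: had river
  position 31–32: had river
  position 37–38: had river

6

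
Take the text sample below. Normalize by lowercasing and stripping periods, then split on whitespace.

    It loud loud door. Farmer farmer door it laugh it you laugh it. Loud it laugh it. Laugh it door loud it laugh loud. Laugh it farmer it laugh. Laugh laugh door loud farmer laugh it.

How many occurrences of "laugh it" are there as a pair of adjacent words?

Scanning the 35 overlapping bigram windows for "laugh it":
  position 9–10: laugh it
  position 12–13: laugh it
  position 16–17: laugh it
  position 18–19: laugh it
  position 25–26: laugh it
  position 35–36: laugh it

6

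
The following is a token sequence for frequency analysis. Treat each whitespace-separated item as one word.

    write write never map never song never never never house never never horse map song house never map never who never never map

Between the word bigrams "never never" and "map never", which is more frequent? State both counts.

"never never": 4 occurrences
"map never": 2 occurrences

"never never" (4 vs 2)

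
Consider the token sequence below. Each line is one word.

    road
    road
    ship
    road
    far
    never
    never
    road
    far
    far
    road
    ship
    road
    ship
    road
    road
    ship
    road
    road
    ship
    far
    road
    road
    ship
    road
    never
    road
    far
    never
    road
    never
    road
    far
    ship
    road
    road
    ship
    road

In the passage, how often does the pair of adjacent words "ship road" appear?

Scanning the 37 overlapping bigram windows for "ship road":
  position 3–4: ship road
  position 12–13: ship road
  position 14–15: ship road
  position 17–18: ship road
  position 24–25: ship road
  position 34–35: ship road
  position 37–38: ship road

7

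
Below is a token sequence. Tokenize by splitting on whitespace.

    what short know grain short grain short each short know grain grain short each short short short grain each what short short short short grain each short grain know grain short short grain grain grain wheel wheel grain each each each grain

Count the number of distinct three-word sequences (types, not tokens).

31

42 tokens → 40 trigram windows in total.
Repeated trigrams (each contributes count−1 duplicates):
  short short grain: 3
  short short short: 3
  grain short each: 2
  know grain short: 2
  short each short: 2
  short grain each: 2
  short know grain: 2
9 duplicate windows → 40 − 9 = 31 distinct.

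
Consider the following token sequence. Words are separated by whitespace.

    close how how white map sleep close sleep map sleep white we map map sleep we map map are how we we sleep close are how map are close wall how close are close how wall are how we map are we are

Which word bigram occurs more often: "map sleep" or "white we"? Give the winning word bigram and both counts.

"map sleep": 3 occurrences
"white we": 1 occurrence

"map sleep" (3 vs 1)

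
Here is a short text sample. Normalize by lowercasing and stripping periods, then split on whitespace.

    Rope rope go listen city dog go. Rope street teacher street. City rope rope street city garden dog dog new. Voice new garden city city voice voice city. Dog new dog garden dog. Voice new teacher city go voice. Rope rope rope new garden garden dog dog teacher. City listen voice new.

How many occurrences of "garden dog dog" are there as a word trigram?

2

Scanning the 50 overlapping trigram windows for "garden dog dog":
  position 17–19: garden dog dog
  position 45–47: garden dog dog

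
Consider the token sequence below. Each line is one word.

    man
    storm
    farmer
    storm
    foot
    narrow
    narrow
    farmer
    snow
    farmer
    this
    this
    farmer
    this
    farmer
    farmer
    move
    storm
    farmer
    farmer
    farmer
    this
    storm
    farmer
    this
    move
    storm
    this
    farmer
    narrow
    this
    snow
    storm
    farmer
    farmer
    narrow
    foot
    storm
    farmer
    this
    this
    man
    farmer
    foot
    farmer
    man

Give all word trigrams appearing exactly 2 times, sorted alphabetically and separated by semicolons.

farmer this this; storm farmer farmer; storm farmer this

Trigram counts meeting the condition (exactly 2 times):
  farmer this this: 2
  storm farmer farmer: 2
  storm farmer this: 2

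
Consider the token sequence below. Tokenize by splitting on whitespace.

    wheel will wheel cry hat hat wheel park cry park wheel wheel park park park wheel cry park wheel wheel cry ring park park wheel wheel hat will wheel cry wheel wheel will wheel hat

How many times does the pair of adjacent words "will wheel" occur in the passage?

Scanning the 34 overlapping bigram windows for "will wheel":
  position 2–3: will wheel
  position 28–29: will wheel
  position 33–34: will wheel

3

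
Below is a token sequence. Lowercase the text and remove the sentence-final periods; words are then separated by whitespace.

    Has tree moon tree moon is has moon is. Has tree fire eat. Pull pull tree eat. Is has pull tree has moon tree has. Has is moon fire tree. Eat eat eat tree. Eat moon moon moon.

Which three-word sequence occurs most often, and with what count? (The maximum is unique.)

Trigram frequencies (highest first):
  moon is has: 2
  has tree moon: 1
  tree moon tree: 1
  moon tree moon: 1
  tree moon is: 1
  is has moon: 1
  … (29 more, each ≤ 1)

"moon is has", 2 times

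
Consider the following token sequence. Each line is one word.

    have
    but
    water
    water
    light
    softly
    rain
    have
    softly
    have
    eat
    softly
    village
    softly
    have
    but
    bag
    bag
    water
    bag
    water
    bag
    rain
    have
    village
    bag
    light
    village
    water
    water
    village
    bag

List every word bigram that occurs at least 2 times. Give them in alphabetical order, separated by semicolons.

Bigram counts meeting the condition (at least 2 times):
  bag water: 2
  have but: 2
  rain have: 2
  softly have: 2
  village bag: 2
  water bag: 2
  water water: 2

bag water; have but; rain have; softly have; village bag; water bag; water water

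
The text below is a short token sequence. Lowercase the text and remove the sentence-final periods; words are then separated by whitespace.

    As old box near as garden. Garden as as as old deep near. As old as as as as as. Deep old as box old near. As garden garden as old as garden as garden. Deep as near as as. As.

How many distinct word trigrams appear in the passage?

31

41 tokens → 39 trigram windows in total.
Repeated trigrams (each contributes count−1 duplicates):
  as as as: 5
  as garden garden: 2
  as old as: 2
  garden garden as: 2
  near as garden: 2
8 duplicate windows → 39 − 8 = 31 distinct.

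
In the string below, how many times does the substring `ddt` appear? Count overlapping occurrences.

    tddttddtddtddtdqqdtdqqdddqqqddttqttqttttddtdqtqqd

Sliding a length-3 window over the 49 characters (47 positions):
  position 2–4: ddt
  position 6–8: ddt
  position 9–11: ddt
  position 12–14: ddt
  position 29–31: ddt
  position 41–43: ddt

6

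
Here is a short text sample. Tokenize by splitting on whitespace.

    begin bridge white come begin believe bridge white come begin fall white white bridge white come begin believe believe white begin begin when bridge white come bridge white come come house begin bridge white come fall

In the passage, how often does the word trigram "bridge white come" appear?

6

Scanning the 34 overlapping trigram windows for "bridge white come":
  position 2–4: bridge white come
  position 7–9: bridge white come
  position 14–16: bridge white come
  position 24–26: bridge white come
  position 27–29: bridge white come
  position 33–35: bridge white come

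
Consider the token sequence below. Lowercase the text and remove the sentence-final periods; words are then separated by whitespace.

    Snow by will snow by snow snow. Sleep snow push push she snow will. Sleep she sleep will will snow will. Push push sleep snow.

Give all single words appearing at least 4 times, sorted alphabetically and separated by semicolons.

Unigram counts meeting the condition (at least 4 times):
  push: 4
  sleep: 4
  snow: 8
  will: 5

push; sleep; snow; will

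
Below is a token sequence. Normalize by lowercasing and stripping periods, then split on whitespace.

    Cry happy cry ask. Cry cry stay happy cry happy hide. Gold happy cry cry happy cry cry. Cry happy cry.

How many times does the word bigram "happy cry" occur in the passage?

Scanning the 20 overlapping bigram windows for "happy cry":
  position 2–3: happy cry
  position 8–9: happy cry
  position 13–14: happy cry
  position 16–17: happy cry
  position 20–21: happy cry

5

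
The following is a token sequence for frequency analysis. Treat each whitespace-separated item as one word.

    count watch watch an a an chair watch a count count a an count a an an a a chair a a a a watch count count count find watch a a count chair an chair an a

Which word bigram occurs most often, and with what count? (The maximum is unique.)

"a a", 5 times

Bigram frequencies (highest first):
  a a: 5
  an a: 3
  a an: 3
  count count: 3
  an chair: 2
  watch a: 2
  … (16 more, each ≤ 2)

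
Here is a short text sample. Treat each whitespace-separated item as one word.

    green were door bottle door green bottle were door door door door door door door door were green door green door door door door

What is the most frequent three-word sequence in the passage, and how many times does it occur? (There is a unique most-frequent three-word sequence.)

"door door door", 8 times

Trigram frequencies (highest first):
  door door door: 8
  green were door: 1
  were door bottle: 1
  door bottle door: 1
  bottle door green: 1
  door green bottle: 1
  … (9 more, each ≤ 1)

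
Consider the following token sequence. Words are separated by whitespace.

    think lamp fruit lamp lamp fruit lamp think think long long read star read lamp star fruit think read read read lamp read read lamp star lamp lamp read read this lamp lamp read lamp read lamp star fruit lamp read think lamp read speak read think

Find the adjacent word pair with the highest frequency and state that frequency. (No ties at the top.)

Bigram frequencies (highest first):
  lamp read: 6
  read lamp: 5
  read read: 4
  fruit lamp: 3
  lamp lamp: 3
  lamp star: 3
  … (18 more, each ≤ 2)

"lamp read", 6 times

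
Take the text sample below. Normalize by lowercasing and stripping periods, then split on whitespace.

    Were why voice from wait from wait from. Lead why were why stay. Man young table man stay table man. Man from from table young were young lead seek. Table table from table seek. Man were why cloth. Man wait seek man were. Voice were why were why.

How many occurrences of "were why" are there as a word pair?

Scanning the 47 overlapping bigram windows for "were why":
  position 1–2: were why
  position 11–12: were why
  position 36–37: were why
  position 45–46: were why
  position 47–48: were why

5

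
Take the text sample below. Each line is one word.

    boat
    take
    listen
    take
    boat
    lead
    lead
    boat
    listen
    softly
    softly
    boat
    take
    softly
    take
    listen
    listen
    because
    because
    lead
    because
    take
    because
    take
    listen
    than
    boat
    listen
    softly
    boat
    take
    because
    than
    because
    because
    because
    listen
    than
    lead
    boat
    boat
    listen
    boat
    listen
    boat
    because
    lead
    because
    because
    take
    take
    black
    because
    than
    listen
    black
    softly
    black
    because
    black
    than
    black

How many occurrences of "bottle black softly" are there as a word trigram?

0

Scanning the 60 overlapping trigram windows for "bottle black softly":
  (none found)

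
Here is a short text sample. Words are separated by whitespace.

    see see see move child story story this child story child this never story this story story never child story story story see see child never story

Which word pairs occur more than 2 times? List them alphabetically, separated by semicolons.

child story; see see; story story

Bigram counts meeting the condition (more than 2 times):
  child story: 3
  see see: 3
  story story: 4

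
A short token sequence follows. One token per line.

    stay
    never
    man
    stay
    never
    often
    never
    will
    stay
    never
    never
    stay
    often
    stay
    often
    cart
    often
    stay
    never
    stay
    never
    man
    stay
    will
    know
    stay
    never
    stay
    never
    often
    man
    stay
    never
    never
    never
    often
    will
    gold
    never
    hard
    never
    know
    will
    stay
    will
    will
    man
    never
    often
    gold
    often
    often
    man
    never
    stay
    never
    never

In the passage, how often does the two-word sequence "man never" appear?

2

Scanning the 56 overlapping bigram windows for "man never":
  position 47–48: man never
  position 53–54: man never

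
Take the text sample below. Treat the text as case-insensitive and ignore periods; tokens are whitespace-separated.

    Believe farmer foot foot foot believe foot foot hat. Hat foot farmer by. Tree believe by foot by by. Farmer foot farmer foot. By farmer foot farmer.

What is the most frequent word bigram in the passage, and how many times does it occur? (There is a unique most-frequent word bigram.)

"farmer foot", 4 times

Bigram frequencies (highest first):
  farmer foot: 4
  foot foot: 3
  foot farmer: 3
  foot by: 2
  by farmer: 2
  believe farmer: 1
  … (11 more, each ≤ 1)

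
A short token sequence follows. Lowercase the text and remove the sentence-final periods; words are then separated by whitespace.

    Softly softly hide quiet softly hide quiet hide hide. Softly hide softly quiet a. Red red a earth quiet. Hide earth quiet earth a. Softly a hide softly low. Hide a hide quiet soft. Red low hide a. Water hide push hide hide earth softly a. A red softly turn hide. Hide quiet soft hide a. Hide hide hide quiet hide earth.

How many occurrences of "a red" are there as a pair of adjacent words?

2

Scanning the 61 overlapping bigram windows for "a red":
  position 14–15: a red
  position 47–48: a red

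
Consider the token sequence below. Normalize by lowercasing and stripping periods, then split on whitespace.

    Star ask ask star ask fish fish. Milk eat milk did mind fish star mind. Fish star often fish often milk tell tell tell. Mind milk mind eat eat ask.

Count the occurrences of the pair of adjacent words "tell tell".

2

Scanning the 29 overlapping bigram windows for "tell tell":
  position 22–23: tell tell
  position 23–24: tell tell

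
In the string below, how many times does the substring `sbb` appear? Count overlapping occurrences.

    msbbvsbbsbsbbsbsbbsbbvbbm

5

Sliding a length-3 window over the 25 characters (23 positions):
  position 2–4: sbb
  position 6–8: sbb
  position 11–13: sbb
  position 16–18: sbb
  position 19–21: sbb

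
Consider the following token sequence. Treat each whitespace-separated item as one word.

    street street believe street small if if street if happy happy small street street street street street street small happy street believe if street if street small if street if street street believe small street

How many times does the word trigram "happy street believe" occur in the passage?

1

Scanning the 33 overlapping trigram windows for "happy street believe":
  position 20–22: happy street believe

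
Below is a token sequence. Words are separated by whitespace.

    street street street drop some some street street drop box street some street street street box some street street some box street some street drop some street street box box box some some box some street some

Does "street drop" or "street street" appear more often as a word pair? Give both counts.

"street drop": 3 occurrences
"street street": 7 occurrences

"street street" (7 vs 3)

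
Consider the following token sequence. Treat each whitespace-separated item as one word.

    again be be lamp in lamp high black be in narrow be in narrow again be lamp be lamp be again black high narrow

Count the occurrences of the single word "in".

3

Scanning the 24 tokens for "in":
  position 5: in
  position 10: in
  position 13: in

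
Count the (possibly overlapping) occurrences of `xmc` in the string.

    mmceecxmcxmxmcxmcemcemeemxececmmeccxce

3

Sliding a length-3 window over the 38 characters (36 positions):
  position 7–9: xmc
  position 12–14: xmc
  position 15–17: xmc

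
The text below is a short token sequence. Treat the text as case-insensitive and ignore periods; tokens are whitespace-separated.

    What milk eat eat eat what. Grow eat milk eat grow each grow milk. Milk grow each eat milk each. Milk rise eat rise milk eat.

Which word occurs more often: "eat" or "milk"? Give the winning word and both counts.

"eat" (8 vs 7)

"eat": 8 occurrences
"milk": 7 occurrences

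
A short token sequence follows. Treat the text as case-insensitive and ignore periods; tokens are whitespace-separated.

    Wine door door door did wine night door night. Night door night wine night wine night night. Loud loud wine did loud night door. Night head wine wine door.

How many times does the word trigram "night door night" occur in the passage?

Scanning the 27 overlapping trigram windows for "night door night":
  position 7–9: night door night
  position 10–12: night door night
  position 23–25: night door night

3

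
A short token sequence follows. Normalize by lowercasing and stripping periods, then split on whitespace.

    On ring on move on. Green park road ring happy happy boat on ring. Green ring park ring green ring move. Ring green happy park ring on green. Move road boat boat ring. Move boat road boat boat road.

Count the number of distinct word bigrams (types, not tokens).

27

39 tokens → 38 bigram windows in total.
Repeated bigrams (each contributes count−1 duplicates):
  ring green: 3
  boat boat: 2
  boat road: 2
  green ring: 2
  on green: 2
  on ring: 2
  park ring: 2
  ring move: 2
  … (2 more repeated)
11 duplicate windows → 38 − 11 = 27 distinct.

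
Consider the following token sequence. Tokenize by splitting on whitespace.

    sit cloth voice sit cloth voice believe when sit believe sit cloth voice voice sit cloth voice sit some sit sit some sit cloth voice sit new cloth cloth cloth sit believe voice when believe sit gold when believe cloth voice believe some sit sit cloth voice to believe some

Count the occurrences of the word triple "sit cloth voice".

6

Scanning the 48 overlapping trigram windows for "sit cloth voice":
  position 1–3: sit cloth voice
  position 4–6: sit cloth voice
  position 11–13: sit cloth voice
  position 15–17: sit cloth voice
  position 23–25: sit cloth voice
  position 45–47: sit cloth voice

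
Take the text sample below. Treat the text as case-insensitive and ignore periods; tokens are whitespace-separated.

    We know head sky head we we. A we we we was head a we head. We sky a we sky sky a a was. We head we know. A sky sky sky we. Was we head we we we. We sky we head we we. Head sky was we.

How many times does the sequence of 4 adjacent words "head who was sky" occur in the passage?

Scanning the 47 overlapping 4-gram windows for "head who was sky":
  (none found)

0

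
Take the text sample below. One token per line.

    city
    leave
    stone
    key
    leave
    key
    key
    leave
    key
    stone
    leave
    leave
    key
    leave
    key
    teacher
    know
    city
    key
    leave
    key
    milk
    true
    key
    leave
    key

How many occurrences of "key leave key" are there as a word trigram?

Scanning the 24 overlapping trigram windows for "key leave key":
  position 4–6: key leave key
  position 7–9: key leave key
  position 13–15: key leave key
  position 19–21: key leave key
  position 24–26: key leave key

5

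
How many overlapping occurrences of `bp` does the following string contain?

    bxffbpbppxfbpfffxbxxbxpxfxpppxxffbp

4

Sliding a length-2 window over the 35 characters (34 positions):
  position 5–6: bp
  position 7–8: bp
  position 12–13: bp
  position 34–35: bp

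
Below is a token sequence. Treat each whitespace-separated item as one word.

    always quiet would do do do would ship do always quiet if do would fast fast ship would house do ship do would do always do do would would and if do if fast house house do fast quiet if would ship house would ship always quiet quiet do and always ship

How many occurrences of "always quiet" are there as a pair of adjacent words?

Scanning the 51 overlapping bigram windows for "always quiet":
  position 1–2: always quiet
  position 10–11: always quiet
  position 46–47: always quiet

3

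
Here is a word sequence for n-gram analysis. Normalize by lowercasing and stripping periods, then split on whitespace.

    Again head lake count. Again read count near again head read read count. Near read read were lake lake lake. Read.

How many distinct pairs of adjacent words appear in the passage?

15

21 tokens → 20 bigram windows in total.
Repeated bigrams (each contributes count−1 duplicates):
  again head: 2
  count near: 2
  lake lake: 2
  read count: 2
  read read: 2
5 duplicate windows → 20 − 5 = 15 distinct.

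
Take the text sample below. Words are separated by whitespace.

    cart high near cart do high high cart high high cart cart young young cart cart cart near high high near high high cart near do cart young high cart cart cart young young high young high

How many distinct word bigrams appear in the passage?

17

37 tokens → 36 bigram windows in total.
Repeated bigrams (each contributes count−1 duplicates):
  cart cart: 5
  high cart: 4
  high high: 4
  cart young: 3
  young high: 3
  cart high: 2
  cart near: 2
  high near: 2
  … (2 more repeated)
19 duplicate windows → 36 − 19 = 17 distinct.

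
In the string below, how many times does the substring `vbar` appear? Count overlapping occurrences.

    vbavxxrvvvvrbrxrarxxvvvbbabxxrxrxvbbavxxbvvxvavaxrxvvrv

0

Sliding a length-4 window over the 55 characters (52 positions):
  (no match at any position)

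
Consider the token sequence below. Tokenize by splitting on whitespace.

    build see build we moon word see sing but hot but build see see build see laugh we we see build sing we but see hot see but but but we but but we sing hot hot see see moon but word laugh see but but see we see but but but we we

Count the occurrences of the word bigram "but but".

6

Scanning the 53 overlapping bigram windows for "but but":
  position 28–29: but but
  position 29–30: but but
  position 32–33: but but
  position 45–46: but but
  position 50–51: but but
  position 51–52: but but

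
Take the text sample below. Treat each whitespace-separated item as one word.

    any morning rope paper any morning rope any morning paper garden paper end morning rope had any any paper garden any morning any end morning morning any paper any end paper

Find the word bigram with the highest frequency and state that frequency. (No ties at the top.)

"any morning", 4 times

Bigram frequencies (highest first):
  any morning: 4
  morning rope: 3
  paper any: 2
  paper garden: 2
  end morning: 2
  any paper: 2
  … (13 more, each ≤ 2)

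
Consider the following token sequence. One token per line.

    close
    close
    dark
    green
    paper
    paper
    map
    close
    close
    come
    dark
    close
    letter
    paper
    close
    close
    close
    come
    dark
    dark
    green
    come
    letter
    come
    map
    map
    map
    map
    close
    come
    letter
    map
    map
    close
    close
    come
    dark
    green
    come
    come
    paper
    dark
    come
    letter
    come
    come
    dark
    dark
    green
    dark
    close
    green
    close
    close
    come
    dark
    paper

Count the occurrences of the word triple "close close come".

4

Scanning the 55 overlapping trigram windows for "close close come":
  position 8–10: close close come
  position 16–18: close close come
  position 34–36: close close come
  position 53–55: close close come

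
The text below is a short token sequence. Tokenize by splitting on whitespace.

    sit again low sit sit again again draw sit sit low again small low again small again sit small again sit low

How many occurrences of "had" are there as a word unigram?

Scanning the 22 tokens for "had":
  (none found)

0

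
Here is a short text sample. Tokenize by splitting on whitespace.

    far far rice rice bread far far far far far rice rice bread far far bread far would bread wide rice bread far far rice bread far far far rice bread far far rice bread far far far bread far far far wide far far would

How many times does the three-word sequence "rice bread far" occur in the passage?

Scanning the 44 overlapping trigram windows for "rice bread far":
  position 4–6: rice bread far
  position 12–14: rice bread far
  position 21–23: rice bread far
  position 25–27: rice bread far
  position 30–32: rice bread far
  position 34–36: rice bread far

6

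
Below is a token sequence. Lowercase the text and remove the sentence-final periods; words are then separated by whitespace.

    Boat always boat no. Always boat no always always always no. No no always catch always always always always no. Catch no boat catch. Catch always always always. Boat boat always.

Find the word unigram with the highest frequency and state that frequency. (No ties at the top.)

Unigram frequencies (highest first):
  always: 14
  no: 7
  boat: 6
  catch: 4

"always", 14 times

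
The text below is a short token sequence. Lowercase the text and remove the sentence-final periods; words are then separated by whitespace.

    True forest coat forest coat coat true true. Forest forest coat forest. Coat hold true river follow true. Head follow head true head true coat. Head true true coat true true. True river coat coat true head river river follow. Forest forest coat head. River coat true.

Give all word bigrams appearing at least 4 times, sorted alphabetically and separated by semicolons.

Bigram counts meeting the condition (at least 4 times):
  coat true: 4
  forest coat: 5
  true true: 4

coat true; forest coat; true true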